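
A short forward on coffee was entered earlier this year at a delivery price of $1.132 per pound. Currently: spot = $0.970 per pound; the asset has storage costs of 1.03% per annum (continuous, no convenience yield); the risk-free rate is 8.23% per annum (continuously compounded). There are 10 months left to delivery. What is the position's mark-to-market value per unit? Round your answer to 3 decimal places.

Current fair forward for the remaining 10 months: F = S·e^((r + u)·T), (r + u) = 0.0823 + 0.0103 = 0.0926
F = 0.970 · e^(0.0926 × 10/12) = 0.970 × 1.080222 = 1.0478
Value of long forward = (F − K)·e^(−rT) = (1.0478 − 1.132) · e^(−0.0823·10/12)
= -0.0842 × 0.933716 = -0.079
Short position value = −(long value) = $0.079

$0.079 per pound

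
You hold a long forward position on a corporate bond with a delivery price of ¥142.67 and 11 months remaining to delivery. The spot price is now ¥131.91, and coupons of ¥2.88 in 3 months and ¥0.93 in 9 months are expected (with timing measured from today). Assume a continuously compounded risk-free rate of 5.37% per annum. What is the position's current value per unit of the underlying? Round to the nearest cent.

-¥7.64

PV(remaining coupons) I = 2.88·e^(−0.0537·3/12) + 0.93·e^(−0.0537·9/12) = 3.7349
Current forward F = (S − I)·e^(rT) = (131.91 − 3.7349)·e^(0.0537·11/12) = 128.1751 × 1.050457 = 134.6424
Value (long) = (F − K)·e^(−rT) = (134.6424 − 142.67) × 0.951967 = -7.6420
Value = -¥7.64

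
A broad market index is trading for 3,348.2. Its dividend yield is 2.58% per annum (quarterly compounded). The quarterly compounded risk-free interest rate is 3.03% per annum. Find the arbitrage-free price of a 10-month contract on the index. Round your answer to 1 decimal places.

3,360.7

F = S · (1+r/4)^(4T) / (1+q/4)^(4T)
= 3348.2 × 1.025474 / 1.021662 = 3348.2 × 1.003731
F = 3,360.7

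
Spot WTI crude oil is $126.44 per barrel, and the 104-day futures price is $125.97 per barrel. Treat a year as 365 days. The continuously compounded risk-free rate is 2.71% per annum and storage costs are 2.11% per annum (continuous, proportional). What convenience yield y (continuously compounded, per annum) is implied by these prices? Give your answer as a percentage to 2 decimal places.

6.13%

F = S·e^((r+u−y)T) ⇒ (r+u−y) = ln(F/S)/T
ln(125.97/126.44) = -0.003724; /T ⇒ -0.013070
y = r + u − ln(F/S)/T = 0.0271 + 0.0211 + 0.013070 = 0.061270
y = 6.13%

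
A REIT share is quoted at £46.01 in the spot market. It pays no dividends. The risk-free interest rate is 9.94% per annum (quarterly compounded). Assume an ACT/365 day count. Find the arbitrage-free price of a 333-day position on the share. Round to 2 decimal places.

F = S · (1+r/4)^(4T)
= 46.01 × 1.093712
F = £50.32

£50.32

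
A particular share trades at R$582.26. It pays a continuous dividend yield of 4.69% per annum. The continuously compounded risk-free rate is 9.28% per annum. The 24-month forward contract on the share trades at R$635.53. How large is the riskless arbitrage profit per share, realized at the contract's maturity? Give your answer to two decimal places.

Fair forward: F* = S·e^(carry·T), with carry = (r − q) = 0.0928 − 0.0469 = 0.0459
F* = 582.26 · e^(0.0459 × 24/12) = 582.26 · e^0.091800 = 582.26 × 1.096146 = R$638.2420
Market R$635.53 < fair R$638.2420: forward underpriced → reverse cash-and-carry (short spot, go long the forward).
At maturity, profit = |F_mkt − F*| = |635.53 − 638.2420| = R$2.71 per share

R$2.71 per share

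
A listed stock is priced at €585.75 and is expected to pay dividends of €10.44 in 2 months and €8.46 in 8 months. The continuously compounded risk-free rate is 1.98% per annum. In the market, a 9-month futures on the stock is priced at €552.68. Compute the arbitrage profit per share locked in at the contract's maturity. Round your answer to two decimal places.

PV(dividends) I = 10.44·e^(−0.0198·2/12) + 8.46·e^(−0.0198·8/12) = 18.7547
Fair futures F* = (S − I)·e^(rT) = (585.75 − 18.7547)·e^0.014850 = 566.9953 × 1.014961 = 575.4781
Market €552.68 < fair 575.4781: forward underpriced → reverse cash-and-carry (short the stock, invest proceeds at r, pay the dividends, go long the forward).
Profit at T = |F_mkt − F*| = |552.68 − 575.4781| = €22.80 per share

€22.80 per share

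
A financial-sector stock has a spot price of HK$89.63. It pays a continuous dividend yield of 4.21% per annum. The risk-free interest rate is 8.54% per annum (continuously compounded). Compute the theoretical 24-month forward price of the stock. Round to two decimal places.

HK$97.74

F = S·e^((r − q)T) = 89.63 · e^((0.0854 − 0.0421) × 24/12)
= 89.63 · e^0.086600 = 89.63 × 1.090460
F = HK$97.74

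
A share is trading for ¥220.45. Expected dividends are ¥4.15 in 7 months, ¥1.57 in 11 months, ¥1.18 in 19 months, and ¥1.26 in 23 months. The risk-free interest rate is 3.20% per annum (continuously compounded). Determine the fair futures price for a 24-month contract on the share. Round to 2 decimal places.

PV(dividends) I = 4.15·e^(−0.0320·7/12) + 1.57·e^(−0.0320·11/12) + 1.18·e^(−0.0320·19/12) + 1.26·e^(−0.0320·23/12)
I = 4.0733 + 1.5246 + 1.1217 + 1.1850 = 7.9046
F = (S − I)·e^(rT) = (220.45 − 7.9046) · e^(0.0320·24/12)
= 212.5454 · e^0.064000 = 212.5454 × 1.066092 = ¥226.59

¥226.59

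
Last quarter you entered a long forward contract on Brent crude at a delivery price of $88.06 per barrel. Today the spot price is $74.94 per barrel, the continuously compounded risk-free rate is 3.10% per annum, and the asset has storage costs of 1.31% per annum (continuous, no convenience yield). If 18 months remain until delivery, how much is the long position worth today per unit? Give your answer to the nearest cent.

-$7.63 per barrel

Current fair forward for the remaining 18 months: F = S·e^((r + u)·T), (r + u) = 0.0310 + 0.0131 = 0.0441
F = 74.94 · e^(0.0441 × 18/12) = 74.94 × 1.068387 = 80.0649
Value of long forward = (F − K)·e^(−rT) = (80.0649 − 88.06) · e^(−0.0310·18/12)
= -7.9951 × 0.954565 = -7.63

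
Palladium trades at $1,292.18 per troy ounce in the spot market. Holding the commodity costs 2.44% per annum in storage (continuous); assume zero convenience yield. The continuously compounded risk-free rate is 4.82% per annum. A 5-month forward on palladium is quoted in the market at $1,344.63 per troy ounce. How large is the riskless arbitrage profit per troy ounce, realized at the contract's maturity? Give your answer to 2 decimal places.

Fair forward: F* = S·e^(carry·T), with carry = (r + u) = 0.0482 + 0.0244 = 0.0726
F* = 1292.18 · e^(0.0726 × 5/12) = 1292.18 · e^0.03025000 = 1292.18 × 1.03071218 = $1331.8657
Market $1344.63 > fair $1331.8657: forward overpriced → cash-and-carry (buy spot, short the forward).
At maturity, profit = |F_mkt − F*| = |1344.63 − 1331.8657| = $12.76 per troy ounce

$12.76 per troy ounce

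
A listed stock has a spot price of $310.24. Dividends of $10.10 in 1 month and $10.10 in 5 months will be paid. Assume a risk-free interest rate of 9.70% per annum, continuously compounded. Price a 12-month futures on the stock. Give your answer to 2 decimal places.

$320.11

PV(dividends) I = 10.10·e^(−0.0970·1/12) + 10.10·e^(−0.0970·5/12)
I = 10.0187 + 9.6999 = 19.7186
F = (S − I)·e^(rT) = (310.24 − 19.7186) · e^(0.0970·12/12)
= 290.5214 · e^0.097000 = 290.5214 × 1.101860 = $320.11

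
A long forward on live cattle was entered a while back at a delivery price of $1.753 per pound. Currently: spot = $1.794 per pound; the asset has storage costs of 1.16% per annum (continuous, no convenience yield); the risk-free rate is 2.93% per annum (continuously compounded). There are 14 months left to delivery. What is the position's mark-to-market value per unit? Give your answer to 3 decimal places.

$0.124 per pound

Current fair forward for the remaining 14 months: F = S·e^((r + u)·T), (r + u) = 0.0293 + 0.0116 = 0.0409
F = 1.794 · e^(0.0409 × 14/12) = 1.794 × 1.048873 = 1.8817
Value of long forward = (F − K)·e^(−rT) = (1.8817 − 1.753) · e^(−0.0293·14/12)
= 0.1287 × 0.966394 = 0.124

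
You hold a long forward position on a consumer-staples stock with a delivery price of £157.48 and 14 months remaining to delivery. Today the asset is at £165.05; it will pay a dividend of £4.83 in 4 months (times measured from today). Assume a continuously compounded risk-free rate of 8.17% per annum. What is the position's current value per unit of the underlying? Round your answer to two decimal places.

PV(remaining dividends) I = 4.83·e^(−0.0817·4/12) = 4.7002
Current forward F = (S − I)·e^(rT) = (165.05 − 4.7002)·e^(0.0817·14/12) = 160.3498 × 1.100007 = 176.3859
Value (long) = (F − K)·e^(−rT) = (176.3859 − 157.48) × 0.909085 = 17.1871
Value = £17.19

£17.19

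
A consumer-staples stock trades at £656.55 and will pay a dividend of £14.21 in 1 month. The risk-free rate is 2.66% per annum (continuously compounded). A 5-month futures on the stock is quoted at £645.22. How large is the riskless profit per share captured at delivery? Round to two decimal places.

PV(dividends) I = 14.21·e^(−0.0266·1/12) = 14.1785
Fair futures F* = (S − I)·e^(rT) = (656.55 − 14.1785)·e^0.011083 = 642.3715 × 1.011145 = 649.5307
Market £645.22 < fair 649.5307: forward underpriced → reverse cash-and-carry (short the stock, invest proceeds at r, pay the dividends, go long the forward).
Profit at T = |F_mkt − F*| = |645.22 − 649.5307| = £4.31 per share

£4.31 per share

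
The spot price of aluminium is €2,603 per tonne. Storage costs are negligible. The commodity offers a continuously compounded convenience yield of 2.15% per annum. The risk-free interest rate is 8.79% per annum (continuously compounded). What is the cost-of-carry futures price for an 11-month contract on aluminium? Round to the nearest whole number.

€2,766 per tonne

Net carry = r + u − y = 0.0879 + 0.0000 − 0.0215 = 0.0664
F = S·e^((r+u−y)T) = 2603 · e^(0.0664 × 11/12) = 2603 · e^0.060867
= 2603 × 1.062758 = €2,766 per tonne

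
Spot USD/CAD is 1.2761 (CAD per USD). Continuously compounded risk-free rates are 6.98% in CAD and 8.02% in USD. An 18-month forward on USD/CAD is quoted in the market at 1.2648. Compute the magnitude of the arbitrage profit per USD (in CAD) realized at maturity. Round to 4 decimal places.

Fair forward: F* = S·e^(carry·T), with carry = (r_CAD − r_USD) = 0.0698 − 0.0802 = -0.0104
F* = 1.2761 · e^(-0.0104 × 18/12) = 1.2761 · e^-0.015600 = 1.2761 × 0.984521 = 1.2563
Market 1.2648 > fair 1.2563: forward overpriced → cash-and-carry (buy spot, short the forward).
At maturity, profit = |F_mkt − F*| = |1.2648 − 1.2563| = 0.0085 per USD (in CAD)

0.0085 per USD (in CAD)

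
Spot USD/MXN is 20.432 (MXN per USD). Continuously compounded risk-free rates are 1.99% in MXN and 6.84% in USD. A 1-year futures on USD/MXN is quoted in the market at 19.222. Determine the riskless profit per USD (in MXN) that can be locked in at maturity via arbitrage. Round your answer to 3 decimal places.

0.243 per USD (in MXN)

Fair futures: F* = S·e^(carry·T), with carry = (r_MXN − r_USD) = 0.0199 − 0.0684 = -0.0485
F* = 20.432 · e^(-0.0485 × 12/12) = 20.432 · e^-0.048500 = 20.432 × 0.952657 = 19.4647
Market 19.222 < fair 19.4647: forward underpriced → reverse cash-and-carry (short spot, go long the forward).
At maturity, profit = |F_mkt − F*| = |19.222 − 19.4647| = 0.243 per USD (in MXN)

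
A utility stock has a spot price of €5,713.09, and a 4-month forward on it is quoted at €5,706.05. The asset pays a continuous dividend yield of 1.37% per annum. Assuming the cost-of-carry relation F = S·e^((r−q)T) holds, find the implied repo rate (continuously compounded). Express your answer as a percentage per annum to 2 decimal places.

From F = S·e^((r−q)T): (r − q) = ln(F/S)/T
ln(5706.05/5713.09) = ln(0.998768) = -0.001233
(r − q) = -0.001233 / (4/12) = -0.003699
r = ln(F/S)/T + q = -0.003699 + 0.0137 = 0.010001
r = 1.00%

1.00%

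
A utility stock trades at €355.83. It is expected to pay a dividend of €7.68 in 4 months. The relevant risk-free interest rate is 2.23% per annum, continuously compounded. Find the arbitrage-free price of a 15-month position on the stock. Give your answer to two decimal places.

€358.05

PV(dividends) I = 7.68·e^(−0.0223·4/12)
I = 7.6231
F = (S − I)·e^(rT) = (355.83 − 7.6231) · e^(0.0223·15/12)
= 348.2069 · e^0.027875 = 348.2069 × 1.028267 = €358.05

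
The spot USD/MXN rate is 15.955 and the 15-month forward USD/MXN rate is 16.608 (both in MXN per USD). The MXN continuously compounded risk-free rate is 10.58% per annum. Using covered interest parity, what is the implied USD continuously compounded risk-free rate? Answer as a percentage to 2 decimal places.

7.37%

F = S·e^((r_MXN − r_USD)T) ⇒ r_USD = r_MXN − ln(F/S)/T
ln(16.608/15.955) = 0.040112; /(15/12) = 0.032090
r_USD = 0.1058 − 0.032090 = 0.073710
r_USD = 7.37%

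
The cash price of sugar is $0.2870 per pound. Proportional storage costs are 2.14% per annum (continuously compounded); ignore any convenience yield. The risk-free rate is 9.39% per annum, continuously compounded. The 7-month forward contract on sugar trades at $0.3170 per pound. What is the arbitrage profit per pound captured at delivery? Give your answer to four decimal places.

Fair forward: F* = S·e^(carry·T), with carry = (r + u) = 0.0939 + 0.0214 = 0.1153
F* = 0.2870 · e^(0.1153 × 7/12) = 0.2870 · e^0.067258 = 0.2870 × 1.069571 = $0.3070
Market $0.3170 > fair $0.3070: forward overpriced → cash-and-carry (buy spot, short the forward).
At maturity, profit = |F_mkt − F*| = |0.3170 − 0.3070| = $0.0100 per pound

$0.0100 per pound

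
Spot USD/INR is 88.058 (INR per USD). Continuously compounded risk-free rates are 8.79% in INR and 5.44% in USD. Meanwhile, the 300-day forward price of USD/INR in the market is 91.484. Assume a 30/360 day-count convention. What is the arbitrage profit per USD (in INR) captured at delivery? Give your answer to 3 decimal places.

Fair forward: F* = S·e^(carry·T), with carry = (r_INR − r_USD) = 0.0879 − 0.0544 = 0.0335
F* = 88.058 · e^(0.0335 × 300/360) = 88.058 · e^0.027917 = 88.058 × 1.028310 = 90.5509
Market 91.484 > fair 90.5509: forward overpriced → cash-and-carry (buy spot, short the forward).
At maturity, profit = |F_mkt − F*| = |91.484 − 90.5509| = 0.933 per USD (in INR)

0.933 per USD (in INR)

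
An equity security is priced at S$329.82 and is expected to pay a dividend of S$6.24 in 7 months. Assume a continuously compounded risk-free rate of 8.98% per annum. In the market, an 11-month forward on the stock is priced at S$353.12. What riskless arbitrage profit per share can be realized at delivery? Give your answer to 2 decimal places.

S$1.43 per share

PV(dividends) I = 6.24·e^(−0.0898·7/12) = 5.9215
Fair forward F* = (S − I)·e^(rT) = (329.82 − 5.9215)·e^0.082317 = 323.8985 × 1.085800 = 351.6890
Market S$353.12 > fair 351.6890: forward overpriced → cash-and-carry (borrow at r, buy the stock and collect the dividends, short the forward).
Profit at T = |F_mkt − F*| = |353.12 − 351.6890| = S$1.43 per share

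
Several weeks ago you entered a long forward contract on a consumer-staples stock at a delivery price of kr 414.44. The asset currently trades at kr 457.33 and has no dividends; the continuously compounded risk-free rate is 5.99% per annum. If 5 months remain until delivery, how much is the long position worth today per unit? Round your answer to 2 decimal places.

Current fair forward for the remaining 5 months: F = S·e^(r·T), r = 0.0599
F = 457.33 · e^(0.0599 × 5/12) = 457.33 × 1.025272 = 468.8876
Value of long forward = (F − K)·e^(−rT) = (468.8876 − 414.44) · e^(−0.0599·5/12)
= 54.4476 × 0.975351 = 53.11

kr 53.11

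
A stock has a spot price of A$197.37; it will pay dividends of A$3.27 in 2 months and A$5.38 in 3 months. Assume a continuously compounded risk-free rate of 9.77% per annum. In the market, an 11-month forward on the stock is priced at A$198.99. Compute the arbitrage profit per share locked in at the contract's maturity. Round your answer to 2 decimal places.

PV(dividends) I = 3.27·e^(−0.0977·2/12) + 5.38·e^(−0.0977·3/12) = 8.4674
Fair forward F* = (S − I)·e^(rT) = (197.37 − 8.4674)·e^0.089558 = 188.9026 × 1.093691 = 206.6011
Market A$198.99 < fair 206.6011: forward underpriced → reverse cash-and-carry (short the stock, invest proceeds at r, pay the dividends, go long the forward).
Profit at T = |F_mkt − F*| = |198.99 − 206.6011| = A$7.61 per share

A$7.61 per share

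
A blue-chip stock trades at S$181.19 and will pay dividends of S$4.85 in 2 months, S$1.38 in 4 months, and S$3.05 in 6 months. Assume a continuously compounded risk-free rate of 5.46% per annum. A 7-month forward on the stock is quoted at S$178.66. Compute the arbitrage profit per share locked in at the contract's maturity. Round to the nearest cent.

PV(dividends) I = 4.85·e^(−0.0546·2/12) + 1.38·e^(−0.0546·4/12) + 3.05·e^(−0.0546·6/12) = 9.1290
Fair forward F* = (S − I)·e^(rT) = (181.19 − 9.1290)·e^0.031850 = 172.0610 × 1.032363 = 177.6294
Market S$178.66 > fair 177.6294: forward overpriced → cash-and-carry (borrow at r, buy the stock and collect the dividends, short the forward).
Profit at T = |F_mkt − F*| = |178.66 − 177.6294| = S$1.03 per share

S$1.03 per share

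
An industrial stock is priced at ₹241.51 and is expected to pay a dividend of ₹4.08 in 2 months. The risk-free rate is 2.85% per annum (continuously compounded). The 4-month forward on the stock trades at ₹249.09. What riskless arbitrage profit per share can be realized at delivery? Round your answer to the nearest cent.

₹9.37 per share

PV(dividends) I = 4.08·e^(−0.0285·2/12) = 4.0607
Fair forward F* = (S − I)·e^(rT) = (241.51 − 4.0607)·e^0.009500 = 237.4493 × 1.009545 = 239.7158
Market ₹249.09 > fair 239.7158: forward overpriced → cash-and-carry (borrow at r, buy the stock and collect the dividends, short the forward).
Profit at T = |F_mkt − F*| = |249.09 − 239.7158| = ₹9.37 per share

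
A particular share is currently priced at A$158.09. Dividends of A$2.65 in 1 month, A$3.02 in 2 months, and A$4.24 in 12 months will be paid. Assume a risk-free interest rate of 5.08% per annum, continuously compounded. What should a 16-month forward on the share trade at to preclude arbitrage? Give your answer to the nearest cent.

PV(dividends) I = 2.65·e^(−0.0508·1/12) + 3.02·e^(−0.0508·2/12) + 4.24·e^(−0.0508·12/12)
I = 2.6388 + 2.9945 + 4.0300 = 9.6633
F = (S − I)·e^(rT) = (158.09 − 9.6633) · e^(0.0508·16/12)
= 148.4267 · e^0.067733 = 148.4267 × 1.070080 = A$158.83

A$158.83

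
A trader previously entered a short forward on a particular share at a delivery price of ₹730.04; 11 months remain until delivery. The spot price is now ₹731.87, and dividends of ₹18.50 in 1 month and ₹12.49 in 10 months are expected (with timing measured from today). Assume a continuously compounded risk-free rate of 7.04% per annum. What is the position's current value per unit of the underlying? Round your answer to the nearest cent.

-₹17.28

PV(remaining dividends) I = 18.50·e^(−0.0704·1/12) + 12.49·e^(−0.0704·10/12) = 30.1701
Current forward F = (S − I)·e^(rT) = (731.87 − 30.1701)·e^(0.0704·11/12) = 701.6999 × 1.066661 = 748.4759
Value (long) = (F − K)·e^(−rT) = (748.4759 − 730.04) × 0.937505 = 17.2837
Short position value = −(long value) = -₹17.28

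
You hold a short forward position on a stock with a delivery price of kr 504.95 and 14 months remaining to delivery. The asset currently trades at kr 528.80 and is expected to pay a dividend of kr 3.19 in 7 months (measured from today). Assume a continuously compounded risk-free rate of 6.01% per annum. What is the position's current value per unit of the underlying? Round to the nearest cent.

-kr 54.96

PV(remaining dividends) I = 3.19·e^(−0.0601·7/12) = 3.0801
Current forward F = (S − I)·e^(rT) = (528.80 − 3.0801)·e^(0.0601·14/12) = 525.7199 × 1.072633 = 563.9045
Value (long) = (F − K)·e^(−rT) = (563.9045 − 504.95) × 0.932285 = 54.9624
Short position value = −(long value) = -kr 54.96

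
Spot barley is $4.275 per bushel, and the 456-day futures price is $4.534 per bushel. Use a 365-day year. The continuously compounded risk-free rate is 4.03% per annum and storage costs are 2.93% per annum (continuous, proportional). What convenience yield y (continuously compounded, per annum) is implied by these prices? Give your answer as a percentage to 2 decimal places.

F = S·e^((r+u−y)T) ⇒ (r+u−y) = ln(F/S)/T
ln(4.534/4.275) = 0.058820; /T ⇒ 0.047082
y = r + u − ln(F/S)/T = 0.0403 + 0.0293 − 0.047082 = 0.022518
y = 2.25%

2.25%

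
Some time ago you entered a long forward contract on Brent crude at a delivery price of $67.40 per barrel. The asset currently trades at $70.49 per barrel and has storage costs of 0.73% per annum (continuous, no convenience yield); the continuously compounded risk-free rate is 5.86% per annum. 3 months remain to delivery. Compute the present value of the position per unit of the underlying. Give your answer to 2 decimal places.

$4.20 per barrel

Current fair forward for the remaining 3 months: F = S·e^((r + u)·T), (r + u) = 0.0586 + 0.0073 = 0.0659
F = 70.49 · e^(0.0659 × 3/12) = 70.49 × 1.016611 = 71.6609
Value of long forward = (F − K)·e^(−rT) = (71.6609 − 67.40) · e^(−0.0586·3/12)
= 4.2609 × 0.985457 = 4.20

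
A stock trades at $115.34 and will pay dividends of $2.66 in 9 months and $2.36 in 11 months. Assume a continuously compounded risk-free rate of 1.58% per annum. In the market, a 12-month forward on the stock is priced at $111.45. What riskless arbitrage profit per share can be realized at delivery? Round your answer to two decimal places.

PV(dividends) I = 2.66·e^(−0.0158·9/12) + 2.36·e^(−0.0158·11/12) = 4.9547
Fair forward F* = (S − I)·e^(rT) = (115.34 − 4.9547)·e^0.015800 = 110.3853 × 1.015925 = 112.1432
Market $111.45 < fair 112.1432: forward underpriced → reverse cash-and-carry (short the stock, invest proceeds at r, pay the dividends, go long the forward).
Profit at T = |F_mkt − F*| = |111.45 − 112.1432| = $0.69 per share

$0.69 per share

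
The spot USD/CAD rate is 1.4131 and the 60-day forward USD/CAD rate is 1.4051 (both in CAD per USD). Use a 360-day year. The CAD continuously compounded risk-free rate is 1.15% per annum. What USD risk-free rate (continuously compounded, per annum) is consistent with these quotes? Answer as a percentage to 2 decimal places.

4.56%

F = S·e^((r_CAD − r_USD)T) ⇒ r_USD = r_CAD − ln(F/S)/T
ln(1.4051/1.4131) = -0.005677; /(60/360) = -0.034062
r_USD = 0.0115 + 0.034062 = 0.045562
r_USD = 4.56%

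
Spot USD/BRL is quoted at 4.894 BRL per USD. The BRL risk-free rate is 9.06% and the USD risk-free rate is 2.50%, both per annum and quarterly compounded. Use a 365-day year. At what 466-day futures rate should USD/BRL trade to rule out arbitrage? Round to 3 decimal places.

5.315

By covered interest parity, F = S · (1+r_BRL/4)^(4T) / (1+r_USD/4)^(4T)
= 4.894 × 1.121178 / 1.032330 = 4.894 × 1.086066
F = 5.315 BRL per USD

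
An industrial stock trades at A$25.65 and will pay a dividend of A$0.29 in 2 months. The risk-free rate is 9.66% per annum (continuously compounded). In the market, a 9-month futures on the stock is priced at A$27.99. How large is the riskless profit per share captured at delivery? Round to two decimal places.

A$0.72 per share

PV(dividends) I = 0.29·e^(−0.0966·2/12) = 0.2854
Fair futures F* = (S − I)·e^(rT) = (25.65 − 0.2854)·e^0.072450 = 25.3646 × 1.075139 = 27.2705
Market A$27.99 > fair 27.2705: forward overpriced → cash-and-carry (borrow at r, buy the stock and collect the dividends, short the forward).
Profit at T = |F_mkt − F*| = |27.99 − 27.2705| = A$0.72 per share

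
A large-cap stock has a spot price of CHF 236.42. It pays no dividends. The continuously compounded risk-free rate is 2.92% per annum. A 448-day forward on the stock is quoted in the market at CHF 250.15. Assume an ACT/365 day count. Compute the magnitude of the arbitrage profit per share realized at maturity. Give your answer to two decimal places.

CHF 5.10 per share

Fair forward: F* = S·e^(carry·T), with carry = r = 0.0292
F* = 236.42 · e^(0.0292 × 448/365) = 236.42 · e^0.035840 = 236.42 × 1.036490 = CHF 245.0470
Market CHF 250.15 > fair CHF 245.0470: forward overpriced → cash-and-carry (buy spot, short the forward).
At maturity, profit = |F_mkt − F*| = |250.15 − 245.0470| = CHF 5.10 per share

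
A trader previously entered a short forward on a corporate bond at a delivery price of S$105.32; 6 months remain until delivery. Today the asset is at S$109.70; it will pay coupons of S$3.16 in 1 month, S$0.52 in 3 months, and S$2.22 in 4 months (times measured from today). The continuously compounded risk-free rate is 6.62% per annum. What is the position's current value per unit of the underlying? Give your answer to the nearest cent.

-S$1.98

PV(remaining coupons) I = 3.16·e^(−0.0662·1/12) + 0.52·e^(−0.0662·3/12) + 2.22·e^(−0.0662·4/12) = 5.8256
Current forward F = (S − I)·e^(rT) = (109.70 − 5.8256)·e^(0.0662·6/12) = 103.8744 × 1.033654 = 107.3702
Value (long) = (F − K)·e^(−rT) = (107.3702 − 105.32) × 0.967442 = 1.9834
Short position value = −(long value) = -S$1.98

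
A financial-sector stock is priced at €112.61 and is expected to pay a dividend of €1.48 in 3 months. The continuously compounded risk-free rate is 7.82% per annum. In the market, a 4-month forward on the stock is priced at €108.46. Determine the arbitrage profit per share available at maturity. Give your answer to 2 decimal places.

PV(dividends) I = 1.48·e^(−0.0782·3/12) = 1.4513
Fair forward F* = (S − I)·e^(rT) = (112.61 − 1.4513)·e^0.026067 = 111.1587 × 1.026410 = 114.0944
Market €108.46 < fair 114.0944: forward underpriced → reverse cash-and-carry (short the stock, invest proceeds at r, pay the dividends, go long the forward).
Profit at T = |F_mkt − F*| = |108.46 − 114.0944| = €5.63 per share

€5.63 per share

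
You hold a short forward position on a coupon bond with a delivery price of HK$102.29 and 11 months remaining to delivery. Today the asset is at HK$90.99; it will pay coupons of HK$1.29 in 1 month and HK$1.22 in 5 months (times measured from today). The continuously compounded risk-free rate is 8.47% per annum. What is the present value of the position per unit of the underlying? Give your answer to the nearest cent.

PV(remaining coupons) I = 1.29·e^(−0.0847·1/12) + 1.22·e^(−0.0847·5/12) = 2.4586
Current forward F = (S − I)·e^(rT) = (90.99 − 2.4586)·e^(0.0847·11/12) = 88.5314 × 1.080735 = 95.6790
Value (long) = (F − K)·e^(−rT) = (95.6790 − 102.29) × 0.925296 = -6.1171
Short position value = −(long value) = HK$6.12

HK$6.12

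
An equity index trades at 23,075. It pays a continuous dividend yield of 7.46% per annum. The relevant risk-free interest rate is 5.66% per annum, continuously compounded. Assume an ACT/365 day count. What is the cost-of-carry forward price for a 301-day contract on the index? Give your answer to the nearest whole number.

F = S·e^((r − q)T) = 23075 · e^((0.0566 − 0.0746) × 301/365)
= 23075 · e^-0.014844 = 23075 × 0.985266
F = 22,735

22,735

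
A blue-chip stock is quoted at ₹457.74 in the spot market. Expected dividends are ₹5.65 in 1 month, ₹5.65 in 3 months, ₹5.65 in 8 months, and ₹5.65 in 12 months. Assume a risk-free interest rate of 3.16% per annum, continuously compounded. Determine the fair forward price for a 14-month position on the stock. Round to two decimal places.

PV(dividends) I = 5.65·e^(−0.0316·1/12) + 5.65·e^(−0.0316·3/12) + 5.65·e^(−0.0316·8/12) + 5.65·e^(−0.0316·12/12)
I = 5.6351 + 5.6055 + 5.5322 + 5.4743 = 22.2471
F = (S − I)·e^(rT) = (457.74 − 22.2471) · e^(0.0316·14/12)
= 435.4929 · e^0.036867 = 435.4929 × 1.037555 = ₹451.85

₹451.85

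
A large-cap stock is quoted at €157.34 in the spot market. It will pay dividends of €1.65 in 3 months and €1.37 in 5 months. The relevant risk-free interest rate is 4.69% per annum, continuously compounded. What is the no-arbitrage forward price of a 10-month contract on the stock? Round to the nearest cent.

PV(dividends) I = 1.65·e^(−0.0469·3/12) + 1.37·e^(−0.0469·5/12)
I = 1.6308 + 1.3435 = 2.9743
F = (S − I)·e^(rT) = (157.34 − 2.9743) · e^(0.0469·10/12)
= 154.3657 · e^0.039083 = 154.3657 × 1.039857 = €160.52

€160.52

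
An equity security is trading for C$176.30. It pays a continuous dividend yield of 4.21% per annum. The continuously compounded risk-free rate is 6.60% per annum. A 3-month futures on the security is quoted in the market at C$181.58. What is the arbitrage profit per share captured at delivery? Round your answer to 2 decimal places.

Fair futures: F* = S·e^(carry·T), with carry = (r − q) = 0.0660 − 0.0421 = 0.0239
F* = 176.30 · e^(0.0239 × 3/12) = 176.30 · e^0.005975 = 176.30 × 1.005993 = C$177.3566
Market C$181.58 > fair C$177.3566: forward overpriced → cash-and-carry (buy spot, short the forward).
At maturity, profit = |F_mkt − F*| = |181.58 − 177.3566| = C$4.22 per share

C$4.22 per share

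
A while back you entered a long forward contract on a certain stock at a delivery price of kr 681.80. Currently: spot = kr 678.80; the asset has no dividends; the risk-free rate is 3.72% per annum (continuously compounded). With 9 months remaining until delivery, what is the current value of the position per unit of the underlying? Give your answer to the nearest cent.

Current fair forward for the remaining 9 months: F = S·e^(r·T), r = 0.0372
F = 678.80 · e^(0.0372 × 9/12) = 678.80 × 1.028293 = 698.0053
Value of long forward = (F − K)·e^(−rT) = (698.0053 − 681.80) · e^(−0.0372·9/12)
= 16.2053 × 0.972486 = 15.76

kr 15.76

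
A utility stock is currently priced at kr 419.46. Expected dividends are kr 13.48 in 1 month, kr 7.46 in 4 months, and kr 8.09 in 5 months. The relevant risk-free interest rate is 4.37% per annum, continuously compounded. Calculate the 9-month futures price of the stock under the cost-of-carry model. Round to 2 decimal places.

kr 403.75

PV(dividends) I = 13.48·e^(−0.0437·1/12) + 7.46·e^(−0.0437·4/12) + 8.09·e^(−0.0437·5/12)
I = 13.4310 + 7.3521 + 7.9440 = 28.7271
F = (S − I)·e^(rT) = (419.46 − 28.7271) · e^(0.0437·9/12)
= 390.7329 · e^0.032775 = 390.7329 × 1.033318 = kr 403.75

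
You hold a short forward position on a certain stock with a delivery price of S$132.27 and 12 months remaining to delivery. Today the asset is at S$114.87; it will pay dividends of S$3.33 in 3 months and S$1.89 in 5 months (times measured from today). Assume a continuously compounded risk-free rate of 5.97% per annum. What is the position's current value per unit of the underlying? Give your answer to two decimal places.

PV(remaining dividends) I = 3.33·e^(−0.0597·3/12) + 1.89·e^(−0.0597·5/12) = 5.1242
Current forward F = (S − I)·e^(rT) = (114.87 − 5.1242)·e^(0.0597·12/12) = 109.7458 × 1.061518 = 116.4971
Value (long) = (F − K)·e^(−rT) = (116.4971 − 132.27) × 0.942047 = -14.8588
Short position value = −(long value) = S$14.86

S$14.86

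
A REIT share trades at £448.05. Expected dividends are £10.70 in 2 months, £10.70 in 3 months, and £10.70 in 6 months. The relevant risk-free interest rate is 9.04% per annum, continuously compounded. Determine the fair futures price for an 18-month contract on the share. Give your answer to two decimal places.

£477.35

PV(dividends) I = 10.70·e^(−0.0904·2/12) + 10.70·e^(−0.0904·3/12) + 10.70·e^(−0.0904·6/12)
I = 10.5400 + 10.4609 + 10.2271 = 31.2280
F = (S − I)·e^(rT) = (448.05 − 31.2280) · e^(0.0904·18/12)
= 416.8220 · e^0.135600 = 416.8220 × 1.145224 = £477.35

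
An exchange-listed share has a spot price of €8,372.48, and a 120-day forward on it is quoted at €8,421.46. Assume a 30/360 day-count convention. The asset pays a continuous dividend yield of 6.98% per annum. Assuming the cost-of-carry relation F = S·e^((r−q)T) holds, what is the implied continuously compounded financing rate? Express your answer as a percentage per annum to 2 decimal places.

8.73%

From F = S·e^((r−q)T): (r − q) = ln(F/S)/T
ln(8421.46/8372.48) = ln(1.005850) = 0.005833
(r − q) = 0.005833 / (120/360) = 0.017499
r = ln(F/S)/T + q = 0.017499 + 0.0698 = 0.087299
r = 8.73%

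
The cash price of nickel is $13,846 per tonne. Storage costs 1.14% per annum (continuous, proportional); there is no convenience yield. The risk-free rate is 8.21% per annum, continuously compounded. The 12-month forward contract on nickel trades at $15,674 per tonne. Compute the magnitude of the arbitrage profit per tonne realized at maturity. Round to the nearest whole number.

Fair forward: F* = S·e^(carry·T), with carry = (r + u) = 0.0821 + 0.0114 = 0.0935
F* = 13846 · e^(0.0935 × 12/12) = 13846 · e^0.093500 = 13846 × 1.098011 = $15203.0603
Market $15674 > fair $15203.0603: forward overpriced → cash-and-carry (buy spot, short the forward).
At maturity, profit = |F_mkt − F*| = |15674 − 15203.0603| = $471 per tonne

$471 per tonne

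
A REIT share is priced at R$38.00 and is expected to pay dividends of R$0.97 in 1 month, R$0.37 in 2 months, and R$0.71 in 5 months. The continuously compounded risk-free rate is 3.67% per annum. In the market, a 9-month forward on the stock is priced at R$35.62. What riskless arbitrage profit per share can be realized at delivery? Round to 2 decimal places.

PV(dividends) I = 0.97·e^(−0.0367·1/12) + 0.37·e^(−0.0367·2/12) + 0.71·e^(−0.0367·5/12) = 2.0340
Fair forward F* = (S − I)·e^(rT) = (38.00 − 2.0340)·e^0.027525 = 35.9660 × 1.027907 = 36.9697
Market R$35.62 < fair 36.9697: forward underpriced → reverse cash-and-carry (short the stock, invest proceeds at r, pay the dividends, go long the forward).
Profit at T = |F_mkt − F*| = |35.62 − 36.9697| = R$1.35 per share

R$1.35 per share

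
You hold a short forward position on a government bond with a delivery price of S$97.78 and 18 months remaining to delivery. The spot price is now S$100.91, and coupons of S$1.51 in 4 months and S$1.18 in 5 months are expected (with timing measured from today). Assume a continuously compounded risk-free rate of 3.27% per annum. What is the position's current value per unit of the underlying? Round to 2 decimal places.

-S$5.15

PV(remaining coupons) I = 1.51·e^(−0.0327·4/12) + 1.18·e^(−0.0327·5/12) = 2.6577
Current forward F = (S − I)·e^(rT) = (100.91 − 2.6577)·e^(0.0327·18/12) = 98.2523 × 1.050273 = 103.1917
Value (long) = (F − K)·e^(−rT) = (103.1917 − 97.78) × 0.952134 = 5.1527
Short position value = −(long value) = -S$5.15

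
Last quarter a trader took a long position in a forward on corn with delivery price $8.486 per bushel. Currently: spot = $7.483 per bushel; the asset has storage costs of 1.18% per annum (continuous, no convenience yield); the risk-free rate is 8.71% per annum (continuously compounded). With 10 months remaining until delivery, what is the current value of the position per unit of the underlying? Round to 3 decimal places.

Current fair forward for the remaining 10 months: F = S·e^((r + u)·T), (r + u) = 0.0871 + 0.0118 = 0.0989
F = 7.483 · e^(0.0989 × 10/12) = 7.483 × 1.085908 = 8.1258
Value of long forward = (F − K)·e^(−rT) = (8.1258 − 8.486) · e^(−0.0871·10/12)
= -0.3602 × 0.929988 = -0.335

-$0.335 per bushel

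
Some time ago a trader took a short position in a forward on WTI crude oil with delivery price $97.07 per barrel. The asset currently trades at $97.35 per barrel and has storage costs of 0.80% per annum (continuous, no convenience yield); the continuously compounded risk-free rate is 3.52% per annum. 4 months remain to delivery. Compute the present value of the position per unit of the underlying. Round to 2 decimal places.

Current fair forward for the remaining 4 months: F = S·e^((r + u)·T), (r + u) = 0.0352 + 0.0080 = 0.0432
F = 97.35 · e^(0.0432 × 4/12) = 97.35 × 1.014504 = 98.7620
Value of long forward = (F − K)·e^(−rT) = (98.7620 − 97.07) · e^(−0.0352·4/12)
= 1.6920 × 0.988335 = 1.67
Short position value = −(long value) = -$1.67

-$1.67 per barrel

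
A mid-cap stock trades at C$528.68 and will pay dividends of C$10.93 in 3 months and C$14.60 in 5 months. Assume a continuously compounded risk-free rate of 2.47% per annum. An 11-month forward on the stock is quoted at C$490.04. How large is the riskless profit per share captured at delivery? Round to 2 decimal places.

PV(dividends) I = 10.93·e^(−0.0247·3/12) + 14.60·e^(−0.0247·5/12) = 25.3132
Fair forward F* = (S − I)·e^(rT) = (528.68 − 25.3132)·e^0.022642 = 503.3668 × 1.022900 = 514.8939
Market C$490.04 < fair 514.8939: forward underpriced → reverse cash-and-carry (short the stock, invest proceeds at r, pay the dividends, go long the forward).
Profit at T = |F_mkt − F*| = |490.04 − 514.8939| = C$24.85 per share

C$24.85 per share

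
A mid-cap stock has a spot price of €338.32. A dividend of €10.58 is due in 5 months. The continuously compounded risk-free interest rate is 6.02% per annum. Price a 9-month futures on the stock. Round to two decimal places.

€343.15

PV(dividends) I = 10.58·e^(−0.0602·5/12)
I = 10.3179
F = (S − I)·e^(rT) = (338.32 − 10.3179) · e^(0.0602·9/12)
= 328.0021 · e^0.045150 = 328.0021 × 1.046185 = €343.15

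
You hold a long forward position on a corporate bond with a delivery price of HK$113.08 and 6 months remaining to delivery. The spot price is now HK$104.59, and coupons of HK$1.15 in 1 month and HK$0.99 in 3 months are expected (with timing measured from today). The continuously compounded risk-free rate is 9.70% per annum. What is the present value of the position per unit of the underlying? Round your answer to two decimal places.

PV(remaining coupons) I = 1.15·e^(−0.0970·1/12) + 0.99·e^(−0.0970·3/12) = 2.1070
Current forward F = (S − I)·e^(rT) = (104.59 − 2.1070)·e^(0.0970·6/12) = 102.4830 × 1.049695 = 107.5759
Value (long) = (F − K)·e^(−rT) = (107.5759 − 113.08) × 0.952657 = -5.2435
Value = -HK$5.24

-HK$5.24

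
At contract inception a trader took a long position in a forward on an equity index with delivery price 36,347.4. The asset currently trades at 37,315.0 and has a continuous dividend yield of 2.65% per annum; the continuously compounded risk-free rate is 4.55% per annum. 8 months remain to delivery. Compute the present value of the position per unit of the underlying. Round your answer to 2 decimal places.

Current fair forward for the remaining 8 months: F = S·e^((r − q)·T), (r − q) = 0.0455 − 0.0265 = 0.0190
F = 37315.0 · e^(0.0190 × 8/12) = 37315.0 × 1.01274723 = 37790.6629
Value of long forward = (F − K)·e^(−rT) = (37790.6629 − 36347.4) · e^(−0.0455·8/12)
= 1443.2629 × 0.97012211 = 1400.14

1400.14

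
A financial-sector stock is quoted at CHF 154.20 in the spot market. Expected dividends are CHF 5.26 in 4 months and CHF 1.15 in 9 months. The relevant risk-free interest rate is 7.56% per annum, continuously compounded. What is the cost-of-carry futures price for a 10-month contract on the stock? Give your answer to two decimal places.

PV(dividends) I = 5.26·e^(−0.0756·4/12) + 1.15·e^(−0.0756·9/12)
I = 5.1291 + 1.0866 = 6.2157
F = (S − I)·e^(rT) = (154.20 − 6.2157) · e^(0.0756·10/12)
= 147.9843 · e^0.063000 = 147.9843 × 1.065027 = CHF 157.61

CHF 157.61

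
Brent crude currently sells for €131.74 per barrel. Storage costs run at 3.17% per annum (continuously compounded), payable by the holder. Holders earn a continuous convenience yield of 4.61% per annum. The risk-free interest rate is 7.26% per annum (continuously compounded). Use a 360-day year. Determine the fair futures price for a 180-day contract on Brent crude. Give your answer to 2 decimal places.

€135.63 per barrel

Net carry = r + u − y = 0.0726 + 0.0317 − 0.0461 = 0.0582
F = S·e^((r+u−y)T) = 131.74 · e^(0.0582 × 180/360) = 131.74 · e^0.029100
= 131.74 × 1.029528 = €135.63 per barrel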